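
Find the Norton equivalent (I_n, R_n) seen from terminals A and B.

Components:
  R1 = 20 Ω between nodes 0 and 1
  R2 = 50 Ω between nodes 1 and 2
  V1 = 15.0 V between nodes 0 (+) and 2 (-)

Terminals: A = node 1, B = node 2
Find the Thévenin equivalent first; then I_n = V_th/R_th and R_n = R_th.
Step 1 — V_th is the open-circuit voltage V_A - V_B (nothing connected across the terminals).
Nodal analysis, taking node 2 as the 0 V reference.
Source V1 fixes V_0 = 15 V.
KCL at each unknown node (sum of currents leaving = 0; resistances in Ω):
  Node 1: (V_1 - 15)/20 + (V_1 - 0)/50 = 0
Collecting terms: 0.07 × V_1 = 0.75  =>  V_1 = 10.71 V
V_th = V_1 - V_2 = 10.71 - 0 = 10.71 V
Step 2 — R_th: zero the source — replace V1 by a short circuit (node 2 merges into node 0) — and find the resistance seen between A (node 1) and B (node 0).
Reduce the network between node 1 (A) and node 0 (B) by series/parallel combination:
  Rp1 = R1 ‖ R2 (parallel, both between nodes 0 and 1) = 1/(1/20 + 1/50) = 14.29 Ω
R_th = 14.29 Ω
I_n = V_th/R_th = 10.71/14.29 = 0.75 A, and R_n = R_th = 14.29 Ω

Final answer: I_n = 0.75 A, R_n = 14.29 Ω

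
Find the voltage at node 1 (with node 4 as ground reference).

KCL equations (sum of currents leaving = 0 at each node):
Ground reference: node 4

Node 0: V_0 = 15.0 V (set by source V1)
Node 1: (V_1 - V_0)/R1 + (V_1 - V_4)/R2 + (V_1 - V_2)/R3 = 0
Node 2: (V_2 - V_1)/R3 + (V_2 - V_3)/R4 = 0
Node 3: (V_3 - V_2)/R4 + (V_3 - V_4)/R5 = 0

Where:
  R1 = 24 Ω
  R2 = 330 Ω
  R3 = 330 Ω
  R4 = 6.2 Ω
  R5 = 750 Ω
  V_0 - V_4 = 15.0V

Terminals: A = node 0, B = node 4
Nodal analysis, taking node 4 as the 0 V reference.
Source V1 fixes V_0 = 15 V.
KCL at each unknown node (sum of currents leaving = 0; resistances in Ω):
  Node 1: (V_1 - 15)/24 + (V_1 - 0)/330 + (V_1 - V_2)/330 = 0
  Node 2: (V_2 - V_1)/330 + (V_2 - V_3)/6.2 = 0
  Node 3: (V_3 - V_2)/6.2 + (V_3 - 0)/750 = 0
Collecting terms (coefficients in siemens):
  0.04773·V_1 - 0.00303·V_2 = 0.625
  0.1643·V_2 - 0.00303·V_1 - 0.1613·V_3 = 0
  0.1626·V_3 - 0.1613·V_2 = 0
Solving these 3 simultaneous equations (Gaussian elimination) gives:
  V_1 = 13.7 V, V_2 = 9.538 V, V_3 = 9.46 V
The requested potential is V_1 = 13.7 V.

Final answer: V_1 = 13.7 V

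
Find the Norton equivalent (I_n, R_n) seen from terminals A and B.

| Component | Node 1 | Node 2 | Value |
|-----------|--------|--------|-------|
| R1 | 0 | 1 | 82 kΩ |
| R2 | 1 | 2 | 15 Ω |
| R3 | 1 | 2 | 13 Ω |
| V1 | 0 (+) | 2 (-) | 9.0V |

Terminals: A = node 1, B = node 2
Find the Thévenin equivalent first; then I_n = V_th/R_th and R_n = R_th.
Step 1 — V_th is the open-circuit voltage V_A - V_B (nothing connected across the terminals).
Nodal analysis, taking node 2 as the 0 V reference.
Source V1 fixes V_0 = 9 V.
KCL at each unknown node (sum of currents leaving = 0; resistances in Ω):
  Node 1: (V_1 - 9)/82000 + (V_1 - 0)/15 + (V_1 - 0)/13 = 0
Collecting terms: 0.1436 × V_1 = 0.0001098  =>  V_1 = 0.0007643 V
V_th = V_1 - V_2 = 0.0007643 - 0 = 0.0007643 V
Step 2 — R_th: zero the source — replace V1 by a short circuit (node 2 merges into node 0) — and find the resistance seen between A (node 1) and B (node 0).
Reduce the network between node 1 (A) and node 0 (B) by series/parallel combination:
  Rp1 = R1 ‖ R2 ‖ R3 (parallel, all between nodes 0 and 1) = 1/(1/82000 + 1/15 + 1/13) = 6.964 Ω
R_th = 6.964 Ω
I_n = V_th/R_th = 0.0007643/6.964 = 0.0001098 A, and R_n = R_th = 6.964 Ω

Final answer: I_n = 0.0001098 A, R_n = 6.964 Ω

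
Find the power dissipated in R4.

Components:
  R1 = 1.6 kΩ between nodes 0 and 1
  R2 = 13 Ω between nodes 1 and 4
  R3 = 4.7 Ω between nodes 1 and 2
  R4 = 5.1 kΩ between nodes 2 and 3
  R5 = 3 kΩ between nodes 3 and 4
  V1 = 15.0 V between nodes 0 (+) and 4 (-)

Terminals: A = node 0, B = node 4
Nodal analysis, taking node 4 as the 0 V reference.
Source V1 fixes V_0 = 15 V.
KCL at each unknown node (sum of currents leaving = 0; resistances in Ω):
  Node 1: (V_1 - 15)/1600 + (V_1 - 0)/13 + (V_1 - V_2)/4.7 = 0
  Node 2: (V_2 - V_1)/4.7 + (V_2 - V_3)/5100 = 0
  Node 3: (V_3 - V_2)/5100 + (V_3 - 0)/3000 = 0
Collecting terms (coefficients in siemens):
  0.2903·V_1 - 0.2128·V_2 = 0.009375
  0.213·V_2 - 0.2128·V_1 - 0.0001961·V_3 = 0
  0.0005294·V_3 - 0.0001961·V_2 = 0
Solving these 3 simultaneous equations (Gaussian elimination) gives:
  V_1 = 0.1207 V, V_2 = 0.1206 V, V_3 = 0.04468 V
I_R4 = (V_2 - V_3)/R4 = (0.1206 - 0.04468)/5100 = 0.00001489 A
P_R4 = I_R4² × R4 = (0.00001489)² × 5100 = 0.000001131 W

Final answer: 1.131e-06 W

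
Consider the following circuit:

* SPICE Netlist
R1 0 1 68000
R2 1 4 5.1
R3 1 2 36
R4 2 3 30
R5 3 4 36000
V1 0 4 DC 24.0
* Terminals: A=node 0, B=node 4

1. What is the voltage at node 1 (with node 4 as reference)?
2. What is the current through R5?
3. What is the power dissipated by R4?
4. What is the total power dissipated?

Nodal analysis, taking node 4 as the 0 V reference.
Source V1 fixes V_0 = 24 V.
KCL at each unknown node (sum of currents leaving = 0; resistances in Ω):
  Node 1: (V_1 - 24)/68000 + (V_1 - 0)/5.1 + (V_1 - V_2)/36 = 0
  Node 2: (V_2 - V_1)/36 + (V_2 - V_3)/30 = 0
  Node 3: (V_3 - V_2)/30 + (V_3 - 0)/36000 = 0
Collecting terms (coefficients in siemens):
  0.2239·V_1 - 0.02778·V_2 = 0.0003529
  0.06111·V_2 - 0.02778·V_1 - 0.03333·V_3 = 0
  0.03336·V_3 - 0.03333·V_2 = 0
Solving these 3 simultaneous equations (Gaussian elimination) gives:
  V_1 = 0.0018 V, V_2 = 0.001798 V, V_3 = 0.001796 V
Part 1:
  Read off the nodal solution: V_1 = 0.0018 V
Part 2:
  I_R5 = (V_3 - V_4)/R5 = (0.001796 - 0)/36000 = 0.0000000499 A
  Magnitude: I_R5 = 0.0000000499 A
Part 3:
  I_R4 = (V_2 - V_3)/R4 = (0.001798 - 0.001796)/30 = 0.0000000499 A
  P_R4 = I_R4² × R4 = (0.0000000499)² × 30 = 0.00000000000007469 W
Part 4:
  Power in each resistor, P = (ΔV)²/R:
    P_R1 = (24 - 0.0018)²/68000 = 0.008469 W
    P_R2 = (0.0018 - 0)²/5.1 = 0.000000635 W
    P_R3 = (0.0018 - 0.001798)²/36 = 0.00000000000008963 W
    P_R4 = (0.001798 - 0.001796)²/30 = 0.00000000000007469 W
    P_R5 = (0.001796 - 0)²/36000 = 0.00000000008963 W
  P_total = P_R1 + P_R2 + P_R3 + P_R4 + P_R5 = 0.00847 W

Final answers:
1. V_1 = 0.0018 V
2. I_R5 = 4.99e-08 A
3. P_R4 = 7.469e-14 W
4. P_total = 0.00847 W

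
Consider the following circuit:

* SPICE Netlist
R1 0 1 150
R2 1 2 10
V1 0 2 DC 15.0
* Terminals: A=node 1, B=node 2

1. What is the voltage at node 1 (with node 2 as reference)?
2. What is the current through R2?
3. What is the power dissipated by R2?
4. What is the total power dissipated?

Nodal analysis, taking node 2 as the 0 V reference.
Source V1 fixes V_0 = 15 V.
KCL at each unknown node (sum of currents leaving = 0; resistances in Ω):
  Node 1: (V_1 - 15)/150 + (V_1 - 0)/10 = 0
Collecting terms: 0.1067 × V_1 = 0.1  =>  V_1 = 0.9375 V
Part 1:
  Read off the nodal solution: V_1 = 0.9375 V
Part 2:
  I_R2 = (V_1 - V_2)/R2 = (0.9375 - 0)/10 = 0.09375 A
  Magnitude: I_R2 = 0.09375 A
Part 3:
  I_R2 = (V_1 - V_2)/R2 = (0.9375 - 0)/10 = 0.09375 A
  P_R2 = I_R2² × R2 = (0.09375)² × 10 = 0.08789 W
Part 4:
  Power in each resistor, P = (ΔV)²/R:
    P_R1 = (15 - 0.9375)²/150 = 1.318 W
    P_R2 = (0.9375 - 0)²/10 = 0.08789 W
  P_total = P_R1 + P_R2 = 1.406 W

Final answers:
1. V_1 = 0.9375 V
2. I_R2 = 0.09375 A
3. P_R2 = 0.08789 W
4. P_total = 1.406 W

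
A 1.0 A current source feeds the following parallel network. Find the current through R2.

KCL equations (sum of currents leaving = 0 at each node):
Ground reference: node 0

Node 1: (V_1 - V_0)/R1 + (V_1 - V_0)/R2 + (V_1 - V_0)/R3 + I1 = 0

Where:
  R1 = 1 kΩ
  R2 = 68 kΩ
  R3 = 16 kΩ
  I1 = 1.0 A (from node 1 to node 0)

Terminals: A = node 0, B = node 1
All resistors sit directly between nodes 0 and 1, so they are in parallel and share one voltage V; the full source current 1 A splits among them.
1/R_par = 1/1000 + 1/68000 + 1/16000 = 0.001077 S  =>  R_par = 928.3 Ω
V = I × R_par = 1 × 928.3 = 928.3 V
I_R2 = V/R2 = 928.3/68000 = 0.01365 A

Final answer: 0.01365 A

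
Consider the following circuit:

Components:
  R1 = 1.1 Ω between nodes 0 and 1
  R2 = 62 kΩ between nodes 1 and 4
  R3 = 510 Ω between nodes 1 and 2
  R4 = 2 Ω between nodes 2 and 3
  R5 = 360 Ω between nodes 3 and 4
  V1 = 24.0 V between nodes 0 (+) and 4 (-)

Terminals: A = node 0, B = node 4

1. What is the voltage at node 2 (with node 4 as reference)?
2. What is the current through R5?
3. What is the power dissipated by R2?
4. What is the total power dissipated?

Nodal analysis, taking node 4 as the 0 V reference.
Source V1 fixes V_0 = 24 V.
KCL at each unknown node (sum of currents leaving = 0; resistances in Ω):
  Node 1: (V_1 - 24)/1.1 + (V_1 - 0)/62000 + (V_1 - V_2)/510 = 0
  Node 2: (V_2 - V_1)/510 + (V_2 - V_3)/2 = 0
  Node 3: (V_3 - V_2)/2 + (V_3 - 0)/360 = 0
Collecting terms (coefficients in siemens):
  0.9111·V_1 - 0.001961·V_2 = 21.82
  0.502·V_2 - 0.001961·V_1 - 0.5·V_3 = 0
  0.5028·V_3 - 0.5·V_2 = 0
Solving these 3 simultaneous equations (Gaussian elimination) gives:
  V_1 = 23.97 V, V_2 = 9.951 V, V_3 = 9.896 V
Part 1:
  Read off the nodal solution: V_2 = 9.951 V
Part 2:
  I_R5 = (V_3 - V_4)/R5 = (9.896 - 0)/360 = 0.02749 A
  Magnitude: I_R5 = 0.02749 A
Part 3:
  I_R2 = (V_1 - V_4)/R2 = (23.97 - 0)/62000 = 0.0003866 A
  P_R2 = I_R2² × R2 = (0.0003866)² × 62000 = 0.009267 W
Part 4:
  Power in each resistor, P = (ΔV)²/R:
    P_R1 = (24 - 23.97)²/1.1 = 0.0008547 W
    P_R2 = (23.97 - 0)²/62000 = 0.009267 W
    P_R3 = (23.97 - 9.951)²/510 = 0.3853 W
    P_R4 = (9.951 - 9.896)²/2 = 0.001511 W
    P_R5 = (9.896 - 0)²/360 = 0.272 W
  P_total = P_R1 + P_R2 + P_R3 + P_R4 + P_R5 = 0.669 W

Final answers:
1. V_2 = 9.951 V
2. I_R5 = 0.02749 A
3. P_R2 = 0.009267 W
4. P_total = 0.669 W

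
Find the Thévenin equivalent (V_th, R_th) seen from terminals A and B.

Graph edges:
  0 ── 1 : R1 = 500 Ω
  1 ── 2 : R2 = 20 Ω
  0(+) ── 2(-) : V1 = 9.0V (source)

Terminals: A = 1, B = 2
Step 1 — V_th is the open-circuit voltage V_A - V_B (nothing connected across the terminals).
Nodal analysis, taking node 2 as the 0 V reference.
Source V1 fixes V_0 = 9 V.
KCL at each unknown node (sum of currents leaving = 0; resistances in Ω):
  Node 1: (V_1 - 9)/500 + (V_1 - 0)/20 = 0
Collecting terms: 0.052 × V_1 = 0.018  =>  V_1 = 0.3462 V
V_th = V_1 - V_2 = 0.3462 - 0 = 0.3462 V
Step 2 — R_th: zero the source — replace V1 by a short circuit (node 2 merges into node 0) — and find the resistance seen between A (node 1) and B (node 0).
Reduce the network between node 1 (A) and node 0 (B) by series/parallel combination:
  Rp1 = R1 ‖ R2 (parallel, both between nodes 0 and 1) = 1/(1/500 + 1/20) = 19.23 Ω
R_th = 19.23 Ω

Final answer: V_th = 0.3462 V, R_th = 19.23 Ω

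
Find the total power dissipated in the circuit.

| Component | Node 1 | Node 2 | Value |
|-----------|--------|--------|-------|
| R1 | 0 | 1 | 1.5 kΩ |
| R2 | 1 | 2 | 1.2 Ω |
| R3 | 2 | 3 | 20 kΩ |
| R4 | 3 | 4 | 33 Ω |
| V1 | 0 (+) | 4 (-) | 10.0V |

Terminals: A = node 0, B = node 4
Nodal analysis, taking node 4 as the 0 V reference.
Source V1 fixes V_0 = 10 V.
KCL at each unknown node (sum of currents leaving = 0; resistances in Ω):
  Node 1: (V_1 - 10)/1500 + (V_1 - V_2)/1.2 = 0
  Node 2: (V_2 - V_1)/1.2 + (V_2 - V_3)/20000 = 0
  Node 3: (V_3 - V_2)/20000 + (V_3 - 0)/33 = 0
Collecting terms (coefficients in siemens):
  0.834·V_1 - 0.8333·V_2 = 0.006667
  0.8334·V_2 - 0.8333·V_1 - 0.00005·V_3 = 0
  0.03035·V_3 - 0.00005·V_2 = 0
Solving these 3 simultaneous equations (Gaussian elimination) gives:
  V_1 = 9.303 V, V_2 = 9.303 V, V_3 = 0.01532 V
Power in each resistor, P = (ΔV)²/R:
  P_R1 = (10 - 9.303)²/1500 = 0.0003235 W
  P_R2 = (9.303 - 9.303)²/1.2 = 0.0000002588 W
  P_R3 = (9.303 - 0.01532)²/20000 = 0.004313 W
  P_R4 = (0.01532 - 0)²/33 = 0.000007116 W
P_total = P_R1 + P_R2 + P_R3 + P_R4 = 0.004644 W

Final answer: 0.004644 W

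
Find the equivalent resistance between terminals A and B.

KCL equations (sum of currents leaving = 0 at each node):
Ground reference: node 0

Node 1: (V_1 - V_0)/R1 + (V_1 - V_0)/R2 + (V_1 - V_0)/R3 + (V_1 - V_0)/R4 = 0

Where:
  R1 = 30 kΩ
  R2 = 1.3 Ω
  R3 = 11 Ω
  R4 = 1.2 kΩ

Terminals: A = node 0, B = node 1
Reduce the network between node 0 (A) and node 1 (B) by series/parallel combination:
  Rp1 = R1 ‖ R2 ‖ R3 ‖ R4 (parallel, all between nodes 0 and 1) = 1/(1/30000 + 1/1.3 + 1/11 + 1/1200) = 1.161 Ω
R_eq = 1.161 Ω

Final answer: 1.161 Ω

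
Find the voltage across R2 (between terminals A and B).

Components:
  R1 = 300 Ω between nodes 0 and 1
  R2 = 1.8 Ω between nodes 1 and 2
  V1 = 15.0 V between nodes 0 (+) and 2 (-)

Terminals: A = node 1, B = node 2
R1 and R2 are in series across V1 (node 0 → node 1 → node 2), and the output A–B is taken across R2, so this is a voltage divider.
Series current: I = V1/(R1 + R2) = 15/(300 + 1.8) = 15/301.8 = 0.0497 A
V_R2 = I × R2 = V1 × R2/(R1 + R2) = 15 × 1.8/301.8 = 0.08946 V

Final answer: 0.08946 V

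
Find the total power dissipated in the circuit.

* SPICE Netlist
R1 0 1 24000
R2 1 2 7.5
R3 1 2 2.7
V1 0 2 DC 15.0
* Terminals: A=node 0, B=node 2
Nodal analysis, taking node 2 as the 0 V reference.
Source V1 fixes V_0 = 15 V.
KCL at each unknown node (sum of currents leaving = 0; resistances in Ω):
  Node 1: (V_1 - 15)/24000 + (V_1 - 0)/7.5 + (V_1 - 0)/2.7 = 0
Collecting terms: 0.5037 × V_1 = 0.000625  =>  V_1 = 0.001241 V
Power in each resistor, P = (ΔV)²/R:
  P_R1 = (15 - 0.001241)²/24000 = 0.009373 W
  P_R2 = (0.001241 - 0)²/7.5 = 0.0000002052 W
  P_R3 = (0.001241 - 0)²/2.7 = 0.0000005701 W
P_total = P_R1 + P_R2 + P_R3 = 0.009374 W

Final answer: 0.009374 W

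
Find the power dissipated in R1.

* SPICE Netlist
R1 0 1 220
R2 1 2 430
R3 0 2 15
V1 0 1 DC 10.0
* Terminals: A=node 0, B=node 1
Nodal analysis, taking node 1 as the 0 V reference.
Source V1 fixes V_0 = 10 V.
KCL at each unknown node (sum of currents leaving = 0; resistances in Ω):
  Node 2: (V_2 - 0)/430 + (V_2 - 10)/15 = 0
Collecting terms: 0.06899 × V_2 = 0.6667  =>  V_2 = 9.663 V
I_R1 = (V_0 - V_1)/R1 = (10 - 0)/220 = 0.04545 A
P_R1 = I_R1² × R1 = (0.04545)² × 220 = 0.4545 W

Final answer: 0.4545 W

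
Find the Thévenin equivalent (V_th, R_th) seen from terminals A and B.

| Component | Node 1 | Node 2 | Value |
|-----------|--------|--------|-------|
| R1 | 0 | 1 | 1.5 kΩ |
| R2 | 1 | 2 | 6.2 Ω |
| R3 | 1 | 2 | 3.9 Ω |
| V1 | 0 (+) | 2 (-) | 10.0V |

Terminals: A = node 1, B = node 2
Step 1 — V_th is the open-circuit voltage V_A - V_B (nothing connected across the terminals).
Nodal analysis, taking node 2 as the 0 V reference.
Source V1 fixes V_0 = 10 V.
KCL at each unknown node (sum of currents leaving = 0; resistances in Ω):
  Node 1: (V_1 - 10)/1500 + (V_1 - 0)/6.2 + (V_1 - 0)/3.9 = 0
Collecting terms: 0.4184 × V_1 = 0.006667  =>  V_1 = 0.01593 V
V_th = V_1 - V_2 = 0.01593 - 0 = 0.01593 V
Step 2 — R_th: zero the source — replace V1 by a short circuit (node 2 merges into node 0) — and find the resistance seen between A (node 1) and B (node 0).
Reduce the network between node 1 (A) and node 0 (B) by series/parallel combination:
  Rp1 = R1 ‖ R2 ‖ R3 (parallel, all between nodes 0 and 1) = 1/(1/1500 + 1/6.2 + 1/3.9) = 2.39 Ω
R_th = 2.39 Ω

Final answer: V_th = 0.01593 V, R_th = 2.39 Ω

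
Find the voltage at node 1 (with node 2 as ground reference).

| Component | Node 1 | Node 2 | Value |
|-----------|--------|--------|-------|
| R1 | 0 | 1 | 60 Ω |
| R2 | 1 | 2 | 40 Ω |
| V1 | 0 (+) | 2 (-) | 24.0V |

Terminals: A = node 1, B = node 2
Nodal analysis, taking node 2 as the 0 V reference.
Source V1 fixes V_0 = 24 V.
KCL at each unknown node (sum of currents leaving = 0; resistances in Ω):
  Node 1: (V_1 - 24)/60 + (V_1 - 0)/40 = 0
Collecting terms: 0.04167 × V_1 = 0.4  =>  V_1 = 9.6 V
The requested potential is V_1 = 9.6 V.

Final answer: V_1 = 9.6 V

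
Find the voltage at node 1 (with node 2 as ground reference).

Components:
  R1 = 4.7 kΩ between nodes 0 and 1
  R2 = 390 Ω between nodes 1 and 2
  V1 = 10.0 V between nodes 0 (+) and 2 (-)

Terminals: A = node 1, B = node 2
Nodal analysis, taking node 2 as the 0 V reference.
Source V1 fixes V_0 = 10 V.
KCL at each unknown node (sum of currents leaving = 0; resistances in Ω):
  Node 1: (V_1 - 10)/4700 + (V_1 - 0)/390 = 0
Collecting terms: 0.002777 × V_1 = 0.002128  =>  V_1 = 0.7662 V
The requested potential is V_1 = 0.7662 V.

Final answer: V_1 = 0.7662 V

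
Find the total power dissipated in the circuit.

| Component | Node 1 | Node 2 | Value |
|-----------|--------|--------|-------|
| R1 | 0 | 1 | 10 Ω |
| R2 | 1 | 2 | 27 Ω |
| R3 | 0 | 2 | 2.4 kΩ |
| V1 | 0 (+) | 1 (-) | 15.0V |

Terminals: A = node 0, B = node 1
Nodal analysis, taking node 1 as the 0 V reference.
Source V1 fixes V_0 = 15 V.
KCL at each unknown node (sum of currents leaving = 0; resistances in Ω):
  Node 2: (V_2 - 0)/27 + (V_2 - 15)/2400 = 0
Collecting terms: 0.03745 × V_2 = 0.00625  =>  V_2 = 0.1669 V
Power in each resistor, P = (ΔV)²/R:
  P_R1 = (15 - 0)²/10 = 22.5 W
  P_R2 = (0 - 0.1669)²/27 = 0.001031 W
  P_R3 = (15 - 0.1669)²/2400 = 0.09168 W
P_total = P_R1 + P_R2 + P_R3 = 22.59 W

Final answer: 22.59 W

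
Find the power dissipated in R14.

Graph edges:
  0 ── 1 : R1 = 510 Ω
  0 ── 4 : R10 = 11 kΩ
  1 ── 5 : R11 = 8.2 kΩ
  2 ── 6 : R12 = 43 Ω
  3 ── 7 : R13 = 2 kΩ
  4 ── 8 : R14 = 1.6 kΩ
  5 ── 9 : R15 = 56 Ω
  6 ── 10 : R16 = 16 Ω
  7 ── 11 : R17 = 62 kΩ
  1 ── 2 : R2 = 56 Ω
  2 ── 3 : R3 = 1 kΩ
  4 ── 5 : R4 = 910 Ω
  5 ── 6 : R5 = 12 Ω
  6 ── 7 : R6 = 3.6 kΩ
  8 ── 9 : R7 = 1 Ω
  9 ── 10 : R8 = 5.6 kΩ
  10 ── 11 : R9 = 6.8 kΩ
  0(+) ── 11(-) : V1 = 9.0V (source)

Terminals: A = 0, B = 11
Nodal analysis, taking node 11 as the 0 V reference.
Source V1 fixes V_0 = 9 V.
KCL at each unknown node (sum of currents leaving = 0; resistances in Ω):
  Node 1: (V_1 - 9)/510 + (V_1 - V_2)/56 + (V_1 - V_5)/8200 = 0
  Node 2: (V_2 - V_1)/56 + (V_2 - V_3)/1000 + (V_2 - V_6)/43 = 0
  Node 3: (V_3 - V_2)/1000 + (V_3 - V_7)/2000 = 0
  Node 4: (V_4 - V_5)/910 + (V_4 - 9)/11000 + (V_4 - V_8)/1600 = 0
  Node 5: (V_5 - V_4)/910 + (V_5 - V_6)/12 + (V_5 - V_1)/8200 + (V_5 - V_9)/56 = 0
  Node 6: (V_6 - V_5)/12 + (V_6 - V_7)/3600 + (V_6 - V_2)/43 + (V_6 - V_10)/16 = 0
  Node 7: (V_7 - V_6)/3600 + (V_7 - V_3)/2000 + (V_7 - 0)/62000 = 0
  Node 8: (V_8 - V_9)/1 + (V_8 - V_4)/1600 = 0
  Node 9: (V_9 - V_8)/1 + (V_9 - V_10)/5600 + (V_9 - V_5)/56 = 0
  Node 10: (V_10 - V_9)/5600 + (V_10 - 0)/6800 + (V_10 - V_6)/16 = 0
Collecting terms (coefficients in siemens):
  0.01994·V_1 - 0.01786·V_2 - 0.000122·V_5 = 0.01765
  0.04211·V_2 - 0.01786·V_1 - 0.001·V_3 - 0.02326·V_6 = 0
  0.0015·V_3 - 0.001·V_2 - 0.0005·V_7 = 0
  0.001815·V_4 - 0.001099·V_5 - 0.000625·V_8 = 0.0008182
  0.1024·V_5 - 0.000122·V_1 - 0.001099·V_4 - 0.08333·V_6 - 0.01786·V_9 = 0
  0.1694·V_6 - 0.02326·V_2 - 0.08333·V_5 - 0.0002778·V_7 - 0.0625·V_10 = 0
  0.0007939·V_7 - 0.0005·V_3 - 0.0002778·V_6 = 0
  1.001·V_8 - 0.000625·V_4 - 1·V_9 = 0
  1.018·V_9 - 0.01786·V_5 - 1·V_8 - 0.0001786·V_10 = 0
  0.06283·V_10 - 0.0625·V_6 - 0.0001786·V_9 = 0
Solving these 10 simultaneous equations (Gaussian elimination) gives:
  V_1 = 8.352 V, V_2 = 8.281 V, V_3 = 8.203 V, V_4 = 8.271 V
  V_5 = 8.232 V, V_6 = 8.231 V, V_7 = 8.046 V, V_8 = 8.233 V
  V_9 = 8.233 V, V_10 = 8.212 V
I_R14 = (V_4 - V_8)/R14 = (8.271 - 8.233)/1600 = 0.00002359 A
P_R14 = I_R14² × R14 = (0.00002359)² × 1600 = 0.0000008904 W

Final answer: 8.904e-07 W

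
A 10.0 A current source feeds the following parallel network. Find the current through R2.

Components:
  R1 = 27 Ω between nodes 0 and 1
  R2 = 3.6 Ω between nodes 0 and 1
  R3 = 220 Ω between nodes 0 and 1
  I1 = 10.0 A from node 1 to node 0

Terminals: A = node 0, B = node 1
All resistors sit directly between nodes 0 and 1, so they are in parallel and share one voltage V; the full source current 10 A splits among them.
1/R_par = 1/27 + 1/3.6 + 1/220 = 0.3194 S  =>  R_par = 3.131 Ω
V = I × R_par = 10 × 3.131 = 31.31 V
I_R2 = V/R2 = 31.31/3.6 = 8.698 A

Final answer: 8.698 A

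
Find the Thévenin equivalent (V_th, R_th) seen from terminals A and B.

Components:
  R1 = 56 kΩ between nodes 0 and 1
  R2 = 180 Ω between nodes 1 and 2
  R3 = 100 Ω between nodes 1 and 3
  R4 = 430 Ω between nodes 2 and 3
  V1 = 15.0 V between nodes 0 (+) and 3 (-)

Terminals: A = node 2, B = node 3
Step 1 — V_th is the open-circuit voltage V_A - V_B (nothing connected across the terminals).
Nodal analysis, taking node 3 as the 0 V reference.
Source V1 fixes V_0 = 15 V.
KCL at each unknown node (sum of currents leaving = 0; resistances in Ω):
  Node 1: (V_1 - 15)/56000 + (V_1 - V_2)/180 + (V_1 - 0)/100 = 0
  Node 2: (V_2 - V_1)/180 + (V_2 - 0)/430 = 0
Collecting terms (coefficients in siemens):
  0.01557·V_1 - 0.005556·V_2 = 0.0002679
  0.007881·V_2 - 0.005556·V_1 = 0
Determinant D = (0.01557)(0.007881) - (-0.005556)(-0.005556) = 0.00009187
V_1 = [(0.0002679)(0.007881) - (-0.005556)(0)]/D = 0.02298 V
V_2 = [(0.01557)(0) - (0.0002679)(-0.005556)]/D = 0.0162 V
V_th = V_2 - V_3 = 0.0162 - 0 = 0.0162 V
Step 2 — R_th: zero the source — replace V1 by a short circuit (node 3 merges into node 0) — and find the resistance seen between A (node 2) and B (node 0).
Reduce the network between node 2 (A) and node 0 (B) by series/parallel combination:
  Rp1 = R1 ‖ R3 (parallel, both between nodes 0 and 1) = 1/(1/56000 + 1/100) = 99.82 Ω
  Rs1 = R2 + Rp1 (series, joined only at node 1) = 180 + 99.82 = 279.8 Ω
  Rp2 = R4 ‖ Rs1 (parallel, both between nodes 0 and 2) = 1/(1/430 + 1/279.8) = 169.5 Ω
R_th = 169.5 Ω

Final answer: V_th = 0.0162 V, R_th = 169.5 Ω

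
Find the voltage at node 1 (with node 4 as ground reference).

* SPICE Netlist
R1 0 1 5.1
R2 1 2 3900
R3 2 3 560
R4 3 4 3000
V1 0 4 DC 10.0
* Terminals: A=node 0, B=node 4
Nodal analysis, taking node 4 as the 0 V reference.
Source V1 fixes V_0 = 10 V.
KCL at each unknown node (sum of currents leaving = 0; resistances in Ω):
  Node 1: (V_1 - 10)/5.1 + (V_1 - V_2)/3900 = 0
  Node 2: (V_2 - V_1)/3900 + (V_2 - V_3)/560 = 0
  Node 3: (V_3 - V_2)/560 + (V_3 - 0)/3000 = 0
Collecting terms (coefficients in siemens):
  0.1963·V_1 - 0.0002564·V_2 = 1.961
  0.002042·V_2 - 0.0002564·V_1 - 0.001786·V_3 = 0
  0.002119·V_3 - 0.001786·V_2 = 0
Solving these 3 simultaneous equations (Gaussian elimination) gives:
  V_1 = 9.993 V, V_2 = 4.769 V, V_3 = 4.019 V
The requested potential is V_1 = 9.993 V.

Final answer: V_1 = 9.993 V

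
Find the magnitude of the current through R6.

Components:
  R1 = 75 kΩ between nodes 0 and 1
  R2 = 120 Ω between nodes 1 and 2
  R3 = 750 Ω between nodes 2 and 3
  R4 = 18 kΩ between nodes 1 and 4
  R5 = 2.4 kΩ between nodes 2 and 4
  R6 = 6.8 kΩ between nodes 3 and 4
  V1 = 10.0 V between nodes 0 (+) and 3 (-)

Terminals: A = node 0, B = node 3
Nodal analysis, taking node 3 as the 0 V reference.
Source V1 fixes V_0 = 10 V.
KCL at each unknown node (sum of currents leaving = 0; resistances in Ω):
  Node 1: (V_1 - 10)/75000 + (V_1 - V_2)/120 + (V_1 - V_4)/18000 = 0
  Node 2: (V_2 - V_1)/120 + (V_2 - 0)/750 + (V_2 - V_4)/2400 = 0
  Node 4: (V_4 - V_1)/18000 + (V_4 - V_2)/2400 + (V_4 - 0)/6800 = 0
Collecting terms (coefficients in siemens):
  0.008402·V_1 - 0.008333·V_2 - 0.00005556·V_4 = 0.0001333
  0.01008·V_2 - 0.008333·V_1 - 0.0004167·V_4 = 0
  0.0006193·V_4 - 0.00005556·V_1 - 0.0004167·V_2 = 0
Solving these 3 simultaneous equations (Gaussian elimination) gives:
  V_1 = 0.1067 V, V_2 = 0.09112 V, V_4 = 0.07088 V
I_R6 = (V_3 - V_4)/R6 = (0 - 0.07088)/6800 = -0.00001042 A
|I_R6| = 0.00001042 A

Final answer: |I_R6| = 1.042e-05 A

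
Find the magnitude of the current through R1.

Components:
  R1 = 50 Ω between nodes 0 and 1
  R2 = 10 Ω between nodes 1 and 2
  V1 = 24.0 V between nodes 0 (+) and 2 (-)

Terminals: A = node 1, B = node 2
Nodal analysis, taking node 2 as the 0 V reference.
Source V1 fixes V_0 = 24 V.
KCL at each unknown node (sum of currents leaving = 0; resistances in Ω):
  Node 1: (V_1 - 24)/50 + (V_1 - 0)/10 = 0
Collecting terms: 0.12 × V_1 = 0.48  =>  V_1 = 4 V
I_R1 = (V_0 - V_1)/R1 = (24 - 4)/50 = 0.4 A
|I_R1| = 0.4 A

Final answer: |I_R1| = 0.4 A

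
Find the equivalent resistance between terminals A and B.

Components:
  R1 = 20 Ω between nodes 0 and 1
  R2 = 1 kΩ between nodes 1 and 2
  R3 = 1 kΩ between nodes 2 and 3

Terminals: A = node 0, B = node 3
Reduce the network between node 0 (A) and node 3 (B) by series/parallel combination:
  Rs1 = R1 + R2 (series, joined only at node 1) = 20 + 1000 = 1020 Ω
  Rs2 = R3 + Rs1 (series, joined only at node 2) = 1000 + 1020 = 2020 Ω
R_eq = 2.02 kΩ

Final answer: 2.02 kΩ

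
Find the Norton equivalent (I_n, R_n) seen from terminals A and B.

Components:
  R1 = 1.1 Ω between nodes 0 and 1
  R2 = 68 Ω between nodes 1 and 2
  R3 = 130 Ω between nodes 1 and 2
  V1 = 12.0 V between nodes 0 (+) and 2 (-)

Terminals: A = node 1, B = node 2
Find the Thévenin equivalent first; then I_n = V_th/R_th and R_n = R_th.
Step 1 — V_th is the open-circuit voltage V_A - V_B (nothing connected across the terminals).
Nodal analysis, taking node 2 as the 0 V reference.
Source V1 fixes V_0 = 12 V.
KCL at each unknown node (sum of currents leaving = 0; resistances in Ω):
  Node 1: (V_1 - 12)/1.1 + (V_1 - 0)/68 + (V_1 - 0)/130 = 0
Collecting terms: 0.9315 × V_1 = 10.91  =>  V_1 = 11.71 V
V_th = V_1 - V_2 = 11.71 - 0 = 11.71 V
Step 2 — R_th: zero the source — replace V1 by a short circuit (node 2 merges into node 0) — and find the resistance seen between A (node 1) and B (node 0).
Reduce the network between node 1 (A) and node 0 (B) by series/parallel combination:
  Rp1 = R1 ‖ R2 ‖ R3 (parallel, all between nodes 0 and 1) = 1/(1/1.1 + 1/68 + 1/130) = 1.074 Ω
R_th = 1.074 Ω
I_n = V_th/R_th = 11.71/1.074 = 10.91 A, and R_n = R_th = 1.074 Ω

Final answer: I_n = 10.91 A, R_n = 1.074 Ω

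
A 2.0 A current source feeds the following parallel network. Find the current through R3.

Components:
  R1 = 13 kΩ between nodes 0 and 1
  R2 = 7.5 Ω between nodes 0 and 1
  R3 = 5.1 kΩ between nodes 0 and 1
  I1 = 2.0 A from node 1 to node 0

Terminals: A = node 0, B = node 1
All resistors sit directly between nodes 0 and 1, so they are in parallel and share one voltage V; the full source current 2 A splits among them.
1/R_par = 1/13000 + 1/7.5 + 1/5100 = 0.1336 S  =>  R_par = 7.485 Ω
V = I × R_par = 2 × 7.485 = 14.97 V
I_R3 = V/R3 = 14.97/5100 = 0.002935 A

Final answer: 0.002935 A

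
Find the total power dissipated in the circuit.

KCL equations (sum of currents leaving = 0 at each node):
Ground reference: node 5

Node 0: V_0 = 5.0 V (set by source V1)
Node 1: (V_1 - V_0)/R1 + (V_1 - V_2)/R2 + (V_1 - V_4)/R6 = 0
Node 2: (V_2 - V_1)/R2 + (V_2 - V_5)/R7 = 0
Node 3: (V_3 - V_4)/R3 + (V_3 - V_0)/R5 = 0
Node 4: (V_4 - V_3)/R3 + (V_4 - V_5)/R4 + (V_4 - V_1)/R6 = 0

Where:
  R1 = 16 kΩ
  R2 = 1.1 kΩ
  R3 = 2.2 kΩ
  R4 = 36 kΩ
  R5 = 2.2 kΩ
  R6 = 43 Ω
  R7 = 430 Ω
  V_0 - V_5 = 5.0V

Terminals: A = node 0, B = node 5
Nodal analysis, taking node 5 as the 0 V reference.
Source V1 fixes V_0 = 5 V.
KCL at each unknown node (sum of currents leaving = 0; resistances in Ω):
  Node 1: (V_1 - 5)/16000 + (V_1 - V_2)/1100 + (V_1 - V_4)/43 = 0
  Node 2: (V_2 - V_1)/1100 + (V_2 - 0)/430 = 0
  Node 3: (V_3 - V_4)/2200 + (V_3 - 5)/2200 = 0
  Node 4: (V_4 - V_3)/2200 + (V_4 - 0)/36000 + (V_4 - V_1)/43 = 0
Collecting terms (coefficients in siemens):
  0.02423·V_1 - 0.0009091·V_2 - 0.02326·V_4 = 0.0003125
  0.003235·V_2 - 0.0009091·V_1 = 0
  0.0009091·V_3 - 0.0004545·V_4 = 0.002273
  0.02374·V_4 - 0.02326·V_1 - 0.0004545·V_3 = 0
Solving these 4 simultaneous equations (Gaussian elimination) gives:
  V_1 = 1.483 V, V_2 = 0.4169 V, V_3 = 3.258 V, V_4 = 1.516 V
Power in each resistor, P = (ΔV)²/R:
  P_R1 = (5 - 1.483)²/16000 = 0.0007729 W
  P_R2 = (1.483 - 0.4169)²/1100 = 0.001034 W
  P_R3 = (3.258 - 1.516)²/2200 = 0.00138 W
  P_R4 = (1.516 - 0)²/36000 = 0.00006381 W
  P_R5 = (5 - 3.258)²/2200 = 0.00138 W
  P_R6 = (1.483 - 1.516)²/43 = 0.00002417 W
  P_R7 = (0.4169 - 0)²/430 = 0.0004042 W
P_total = P_R1 + P_R2 + P_R3 + P_R4 + P_R5 + P_R6 + P_R7 = 0.005058 W

Final answer: 0.005058 W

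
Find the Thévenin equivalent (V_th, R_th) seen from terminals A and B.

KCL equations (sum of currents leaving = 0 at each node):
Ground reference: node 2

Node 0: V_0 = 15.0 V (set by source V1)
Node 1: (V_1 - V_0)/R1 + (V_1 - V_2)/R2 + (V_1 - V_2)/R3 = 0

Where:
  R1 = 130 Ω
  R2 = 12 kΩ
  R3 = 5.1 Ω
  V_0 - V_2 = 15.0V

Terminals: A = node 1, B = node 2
Step 1 — V_th is the open-circuit voltage V_A - V_B (nothing connected across the terminals).
Nodal analysis, taking node 2 as the 0 V reference.
Source V1 fixes V_0 = 15 V.
KCL at each unknown node (sum of currents leaving = 0; resistances in Ω):
  Node 1: (V_1 - 15)/130 + (V_1 - 0)/12000 + (V_1 - 0)/5.1 = 0
Collecting terms: 0.2039 × V_1 = 0.1154  =>  V_1 = 0.566 V
V_th = V_1 - V_2 = 0.566 - 0 = 0.566 V
Step 2 — R_th: zero the source — replace V1 by a short circuit (node 2 merges into node 0) — and find the resistance seen between A (node 1) and B (node 0).
Reduce the network between node 1 (A) and node 0 (B) by series/parallel combination:
  Rp1 = R1 ‖ R2 ‖ R3 (parallel, all between nodes 0 and 1) = 1/(1/130 + 1/12000 + 1/5.1) = 4.905 Ω
R_th = 4.905 Ω

Final answer: V_th = 0.566 V, R_th = 4.905 Ω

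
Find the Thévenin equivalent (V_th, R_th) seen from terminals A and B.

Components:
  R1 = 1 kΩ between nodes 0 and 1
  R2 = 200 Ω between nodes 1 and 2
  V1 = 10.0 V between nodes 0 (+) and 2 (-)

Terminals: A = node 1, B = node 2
Step 1 — V_th is the open-circuit voltage V_A - V_B (nothing connected across the terminals).
Nodal analysis, taking node 2 as the 0 V reference.
Source V1 fixes V_0 = 10 V.
KCL at each unknown node (sum of currents leaving = 0; resistances in Ω):
  Node 1: (V_1 - 10)/1000 + (V_1 - 0)/200 = 0
Collecting terms: 0.006 × V_1 = 0.01  =>  V_1 = 1.667 V
V_th = V_1 - V_2 = 1.667 - 0 = 1.667 V
Step 2 — R_th: zero the source — replace V1 by a short circuit (node 2 merges into node 0) — and find the resistance seen between A (node 1) and B (node 0).
Reduce the network between node 1 (A) and node 0 (B) by series/parallel combination:
  Rp1 = R1 ‖ R2 (parallel, both between nodes 0 and 1) = 1/(1/1000 + 1/200) = 166.7 Ω
R_th = 166.7 Ω

Final answer: V_th = 1.667 V, R_th = 166.7 Ω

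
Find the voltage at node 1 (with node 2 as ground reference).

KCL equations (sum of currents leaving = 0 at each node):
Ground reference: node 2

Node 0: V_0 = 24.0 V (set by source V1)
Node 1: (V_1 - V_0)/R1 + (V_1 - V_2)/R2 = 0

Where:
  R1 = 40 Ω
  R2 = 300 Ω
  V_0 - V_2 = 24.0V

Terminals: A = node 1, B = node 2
Nodal analysis, taking node 2 as the 0 V reference.
Source V1 fixes V_0 = 24 V.
KCL at each unknown node (sum of currents leaving = 0; resistances in Ω):
  Node 1: (V_1 - 24)/40 + (V_1 - 0)/300 = 0
Collecting terms: 0.02833 × V_1 = 0.6  =>  V_1 = 21.18 V
The requested potential is V_1 = 21.18 V.

Final answer: V_1 = 21.18 V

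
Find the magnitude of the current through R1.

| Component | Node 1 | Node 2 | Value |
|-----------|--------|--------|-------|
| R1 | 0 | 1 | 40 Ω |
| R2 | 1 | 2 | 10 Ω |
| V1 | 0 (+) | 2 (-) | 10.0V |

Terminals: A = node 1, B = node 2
Nodal analysis, taking node 2 as the 0 V reference.
Source V1 fixes V_0 = 10 V.
KCL at each unknown node (sum of currents leaving = 0; resistances in Ω):
  Node 1: (V_1 - 10)/40 + (V_1 - 0)/10 = 0
Collecting terms: 0.125 × V_1 = 0.25  =>  V_1 = 2 V
I_R1 = (V_0 - V_1)/R1 = (10 - 2)/40 = 0.2 A
|I_R1| = 0.2 A

Final answer: |I_R1| = 0.2 A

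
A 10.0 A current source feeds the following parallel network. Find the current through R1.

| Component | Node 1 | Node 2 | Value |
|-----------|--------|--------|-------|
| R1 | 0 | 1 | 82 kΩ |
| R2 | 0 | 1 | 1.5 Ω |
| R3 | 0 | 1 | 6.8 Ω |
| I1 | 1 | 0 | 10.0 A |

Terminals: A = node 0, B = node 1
All resistors sit directly between nodes 0 and 1, so they are in parallel and share one voltage V; the full source current 10 A splits among them.
1/R_par = 1/82000 + 1/1.5 + 1/6.8 = 0.8137 S  =>  R_par = 1.229 Ω
V = I × R_par = 10 × 1.229 = 12.29 V
I_R1 = V/R1 = 12.29/82000 = 0.0001499 A

Final answer: 0.0001499 A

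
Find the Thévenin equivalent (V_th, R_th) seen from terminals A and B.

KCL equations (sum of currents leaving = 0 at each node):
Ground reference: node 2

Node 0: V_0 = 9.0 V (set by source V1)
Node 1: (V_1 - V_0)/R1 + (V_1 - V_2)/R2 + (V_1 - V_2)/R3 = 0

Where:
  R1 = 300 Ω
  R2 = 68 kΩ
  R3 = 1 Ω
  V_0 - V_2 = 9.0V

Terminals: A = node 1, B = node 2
Step 1 — V_th is the open-circuit voltage V_A - V_B (nothing connected across the terminals).
Nodal analysis, taking node 2 as the 0 V reference.
Source V1 fixes V_0 = 9 V.
KCL at each unknown node (sum of currents leaving = 0; resistances in Ω):
  Node 1: (V_1 - 9)/300 + (V_1 - 0)/68000 + (V_1 - 0)/1 = 0
Collecting terms: 1.003 × V_1 = 0.03  =>  V_1 = 0.0299 V
V_th = V_1 - V_2 = 0.0299 - 0 = 0.0299 V
Step 2 — R_th: zero the source — replace V1 by a short circuit (node 2 merges into node 0) — and find the resistance seen between A (node 1) and B (node 0).
Reduce the network between node 1 (A) and node 0 (B) by series/parallel combination:
  Rp1 = R1 ‖ R2 ‖ R3 (parallel, all between nodes 0 and 1) = 1/(1/300 + 1/68000 + 1/1) = 0.9967 Ω
R_th = 0.9967 Ω

Final answer: V_th = 0.0299 V, R_th = 0.9967 Ω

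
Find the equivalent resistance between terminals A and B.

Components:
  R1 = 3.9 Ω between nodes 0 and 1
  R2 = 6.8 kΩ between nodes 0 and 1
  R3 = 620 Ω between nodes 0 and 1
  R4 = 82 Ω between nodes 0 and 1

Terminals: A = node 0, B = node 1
Reduce the network between node 0 (A) and node 1 (B) by series/parallel combination:
  Rp1 = R1 ‖ R2 ‖ R3 ‖ R4 (parallel, all between nodes 0 and 1) = 1/(1/3.9 + 1/6800 + 1/620 + 1/82) = 3.699 Ω
R_eq = 3.699 Ω

Final answer: 3.699 Ω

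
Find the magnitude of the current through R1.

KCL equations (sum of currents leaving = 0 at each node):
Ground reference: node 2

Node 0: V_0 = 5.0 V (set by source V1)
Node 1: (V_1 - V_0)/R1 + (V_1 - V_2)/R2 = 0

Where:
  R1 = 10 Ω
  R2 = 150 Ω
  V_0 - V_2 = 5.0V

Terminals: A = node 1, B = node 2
Nodal analysis, taking node 2 as the 0 V reference.
Source V1 fixes V_0 = 5 V.
KCL at each unknown node (sum of currents leaving = 0; resistances in Ω):
  Node 1: (V_1 - 5)/10 + (V_1 - 0)/150 = 0
Collecting terms: 0.1067 × V_1 = 0.5  =>  V_1 = 4.688 V
I_R1 = (V_0 - V_1)/R1 = (5 - 4.688)/10 = 0.03125 A
|I_R1| = 0.03125 A

Final answer: |I_R1| = 0.03125 A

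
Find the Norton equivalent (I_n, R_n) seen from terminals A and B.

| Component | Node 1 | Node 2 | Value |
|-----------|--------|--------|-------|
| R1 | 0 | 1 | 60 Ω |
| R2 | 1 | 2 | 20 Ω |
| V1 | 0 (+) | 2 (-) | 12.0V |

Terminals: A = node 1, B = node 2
Find the Thévenin equivalent first; then I_n = V_th/R_th and R_n = R_th.
Step 1 — V_th is the open-circuit voltage V_A - V_B (nothing connected across the terminals).
Nodal analysis, taking node 2 as the 0 V reference.
Source V1 fixes V_0 = 12 V.
KCL at each unknown node (sum of currents leaving = 0; resistances in Ω):
  Node 1: (V_1 - 12)/60 + (V_1 - 0)/20 = 0
Collecting terms: 0.06667 × V_1 = 0.2  =>  V_1 = 3 V
V_th = V_1 - V_2 = 3 - 0 = 3 V
Step 2 — R_th: zero the source — replace V1 by a short circuit (node 2 merges into node 0) — and find the resistance seen between A (node 1) and B (node 0).
Reduce the network between node 1 (A) and node 0 (B) by series/parallel combination:
  Rp1 = R1 ‖ R2 (parallel, both between nodes 0 and 1) = 1/(1/60 + 1/20) = 15 Ω
R_th = 15 Ω
I_n = V_th/R_th = 3/15 = 0.2 A, and R_n = R_th = 15 Ω

Final answer: I_n = 0.2 A, R_n = 15 Ω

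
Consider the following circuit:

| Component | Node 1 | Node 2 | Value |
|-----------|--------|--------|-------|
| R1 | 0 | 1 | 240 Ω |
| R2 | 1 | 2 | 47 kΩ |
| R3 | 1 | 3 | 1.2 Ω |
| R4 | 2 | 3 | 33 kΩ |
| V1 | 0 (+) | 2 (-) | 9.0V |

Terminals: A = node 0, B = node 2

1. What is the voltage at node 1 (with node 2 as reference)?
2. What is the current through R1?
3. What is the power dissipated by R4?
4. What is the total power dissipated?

Nodal analysis, taking node 2 as the 0 V reference.
Source V1 fixes V_0 = 9 V.
KCL at each unknown node (sum of currents leaving = 0; resistances in Ω):
  Node 1: (V_1 - 9)/240 + (V_1 - 0)/47000 + (V_1 - V_3)/1.2 = 0
  Node 3: (V_3 - V_1)/1.2 + (V_3 - 0)/33000 = 0
Collecting terms (coefficients in siemens):
  0.8375·V_1 - 0.8333·V_3 = 0.0375
  0.8334·V_3 - 0.8333·V_1 = 0
Determinant D = (0.8375)(0.8334) - (-0.8333)(-0.8333) = 0.003515
V_1 = [(0.0375)(0.8334) - (-0.8333)(0)]/D = 8.89 V
V_3 = [(0.8375)(0) - (0.0375)(-0.8333)]/D = 8.89 V
Part 1:
  Read off the nodal solution: V_1 = 8.89 V
Part 2:
  I_R1 = (V_0 - V_1)/R1 = (9 - 8.89)/240 = 0.0004585 A
  Magnitude: I_R1 = 0.0004585 A
Part 3:
  I_R4 = (V_2 - V_3)/R4 = (0 - 8.89)/33000 = -0.0002694 A
  P_R4 = I_R4² × R4 = (-0.0002694)² × 33000 = 0.002395 W
Part 4:
  Power in each resistor, P = (ΔV)²/R:
    P_R1 = (9 - 8.89)²/240 = 0.00005046 W
    P_R2 = (8.89 - 0)²/47000 = 0.001682 W
    P_R3 = (8.89 - 8.89)²/1.2 = 0.00000008708 W
    P_R4 = (0 - 8.89)²/33000 = 0.002395 W
  P_total = P_R1 + P_R2 + P_R3 + P_R4 = 0.004127 W

Final answers:
1. V_1 = 8.89 V
2. I_R1 = 0.0004585 A
3. P_R4 = 0.002395 W
4. P_total = 0.004127 W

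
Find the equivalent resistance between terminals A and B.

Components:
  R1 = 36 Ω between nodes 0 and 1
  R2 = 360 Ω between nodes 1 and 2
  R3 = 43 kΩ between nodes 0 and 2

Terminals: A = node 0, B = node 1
Reduce the network between node 0 (A) and node 1 (B) by series/parallel combination:
  Rs1 = R3 + R2 (series, joined only at node 2) = 43000 + 360 = 43360 Ω
  Rp1 = R1 ‖ Rs1 (parallel, both between nodes 0 and 1) = 1/(1/36 + 1/43360) = 35.97 Ω
R_eq = 35.97 Ω

Final answer: 35.97 Ω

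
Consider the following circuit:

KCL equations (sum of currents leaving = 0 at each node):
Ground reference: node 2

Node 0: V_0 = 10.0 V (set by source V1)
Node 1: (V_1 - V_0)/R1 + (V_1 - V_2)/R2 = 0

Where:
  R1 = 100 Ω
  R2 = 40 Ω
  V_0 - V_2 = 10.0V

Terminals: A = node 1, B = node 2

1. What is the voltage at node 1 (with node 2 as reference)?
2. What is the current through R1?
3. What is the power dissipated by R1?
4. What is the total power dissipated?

Nodal analysis, taking node 2 as the 0 V reference.
Source V1 fixes V_0 = 10 V.
KCL at each unknown node (sum of currents leaving = 0; resistances in Ω):
  Node 1: (V_1 - 10)/100 + (V_1 - 0)/40 = 0
Collecting terms: 0.035 × V_1 = 0.1  =>  V_1 = 2.857 V
Part 1:
  Read off the nodal solution: V_1 = 2.857 V
Part 2:
  I_R1 = (V_0 - V_1)/R1 = (10 - 2.857)/100 = 0.07143 A
  Magnitude: I_R1 = 0.07143 A
Part 3:
  I_R1 = (V_0 - V_1)/R1 = (10 - 2.857)/100 = 0.07143 A
  P_R1 = I_R1² × R1 = (0.07143)² × 100 = 0.5102 W
Part 4:
  Power in each resistor, P = (ΔV)²/R:
    P_R1 = (10 - 2.857)²/100 = 0.5102 W
    P_R2 = (2.857 - 0)²/40 = 0.2041 W
  P_total = P_R1 + P_R2 = 0.7143 W

Final answers:
1. V_1 = 2.857 V
2. I_R1 = 0.07143 A
3. P_R1 = 0.5102 W
4. P_total = 0.7143 W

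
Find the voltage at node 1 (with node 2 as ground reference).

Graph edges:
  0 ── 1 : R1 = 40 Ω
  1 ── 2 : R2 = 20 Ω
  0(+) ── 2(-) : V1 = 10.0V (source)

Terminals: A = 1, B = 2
Nodal analysis, taking node 2 as the 0 V reference.
Source V1 fixes V_0 = 10 V.
KCL at each unknown node (sum of currents leaving = 0; resistances in Ω):
  Node 1: (V_1 - 10)/40 + (V_1 - 0)/20 = 0
Collecting terms: 0.075 × V_1 = 0.25  =>  V_1 = 3.333 V
The requested potential is V_1 = 3.333 V.

Final answer: V_1 = 3.333 V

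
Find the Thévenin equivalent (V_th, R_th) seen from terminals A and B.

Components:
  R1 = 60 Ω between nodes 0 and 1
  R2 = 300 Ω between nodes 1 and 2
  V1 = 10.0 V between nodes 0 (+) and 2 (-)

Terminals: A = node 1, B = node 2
Step 1 — V_th is the open-circuit voltage V_A - V_B (nothing connected across the terminals).
Nodal analysis, taking node 2 as the 0 V reference.
Source V1 fixes V_0 = 10 V.
KCL at each unknown node (sum of currents leaving = 0; resistances in Ω):
  Node 1: (V_1 - 10)/60 + (V_1 - 0)/300 = 0
Collecting terms: 0.02 × V_1 = 0.1667  =>  V_1 = 8.333 V
V_th = V_1 - V_2 = 8.333 - 0 = 8.333 V
Step 2 — R_th: zero the source — replace V1 by a short circuit (node 2 merges into node 0) — and find the resistance seen between A (node 1) and B (node 0).
Reduce the network between node 1 (A) and node 0 (B) by series/parallel combination:
  Rp1 = R1 ‖ R2 (parallel, both between nodes 0 and 1) = 1/(1/60 + 1/300) = 50 Ω
R_th = 50 Ω

Final answer: V_th = 8.333 V, R_th = 50 Ω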